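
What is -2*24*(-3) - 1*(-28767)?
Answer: 28911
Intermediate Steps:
-2*24*(-3) - 1*(-28767) = -48*(-3) + 28767 = 144 + 28767 = 28911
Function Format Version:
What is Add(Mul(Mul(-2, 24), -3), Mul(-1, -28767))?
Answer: 28911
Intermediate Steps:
Add(Mul(Mul(-2, 24), -3), Mul(-1, -28767)) = Add(Mul(-48, -3), 28767) = Add(144, 28767) = 28911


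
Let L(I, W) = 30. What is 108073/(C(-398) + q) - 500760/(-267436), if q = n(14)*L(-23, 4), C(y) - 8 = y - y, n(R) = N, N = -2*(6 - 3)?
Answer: -554163079/884596 ≈ -626.46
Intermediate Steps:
N = -6 (N = -2*3 = -6)
n(R) = -6
C(y) = 8 (C(y) = 8 + (y - y) = 8 + 0 = 8)
q = -180 (q = -6*30 = -180)
108073/(C(-398) + q) - 500760/(-267436) = 108073/(8 - 180) - 500760/(-267436) = 108073/(-172) - 500760*(-1/267436) = 108073*(-1/172) + 9630/5143 = -108073/172 + 9630/5143 = -554163079/884596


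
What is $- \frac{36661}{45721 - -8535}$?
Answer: $- \frac{36661}{54256} \approx -0.6757$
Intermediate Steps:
$- \frac{36661}{45721 - -8535} = - \frac{36661}{45721 + 8535} = - \frac{36661}{54256}$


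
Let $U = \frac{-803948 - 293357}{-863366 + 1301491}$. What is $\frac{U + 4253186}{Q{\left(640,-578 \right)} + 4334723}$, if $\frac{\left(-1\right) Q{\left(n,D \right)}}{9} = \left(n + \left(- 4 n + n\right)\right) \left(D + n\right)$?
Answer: $\frac{372685203789}{442415382875} \approx 0.84239$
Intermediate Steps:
$Q{\left(n,D \right)} = 18 n \left(D + n\right)$ ($Q{\left(n,D \right)} = - 9 \left(n + \left(- 4 n + n\right)\right) \left(D + n\right) = - 9 \left(n - 3 n\right) \left(D + n\right) = - 9 - 2 n \left(D + n\right) = - 9 \left(- 2 n \left(D + n\right)\right) = 18 n \left(D + n\right)$)
$U = - \frac{219461}{87625}$ ($U = - \frac{1097305}{438125} = \left(-1097305\right) \frac{1}{438125} = - \frac{219461}{87625} \approx -2.5045$)
$\frac{U + 4253186}{Q{\left(640,-578 \right)} + 4334723} = \frac{- \frac{219461}{87625} + 4253186}{18 \cdot 640 \left(-578 + 640\right) + 4334723} = \frac{372685203789}{87625 \left(18 \cdot 640 \cdot 62 + 4334723\right)} = \frac{372685203789}{87625 \left(714240 + 4334723\right)} = \frac{372685203789}{87625 \cdot 5048963} = \frac{372685203789}{87625} \cdot \frac{1}{5048963} = \frac{372685203789}{442415382875}$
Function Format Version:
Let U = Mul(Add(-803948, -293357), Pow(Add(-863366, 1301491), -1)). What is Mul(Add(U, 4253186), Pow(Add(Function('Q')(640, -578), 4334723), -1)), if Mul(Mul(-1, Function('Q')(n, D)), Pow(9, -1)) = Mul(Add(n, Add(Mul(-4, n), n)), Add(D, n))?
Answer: Rational(372685203789, 442415382875) ≈ 0.84239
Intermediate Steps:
Function('Q')(n, D) = Mul(18, n, Add(D, n)) (Function('Q')(n, D) = Mul(-9, Mul(Add(n, Add(Mul(-4, n), n)), Add(D, n))) = Mul(-9, Mul(Add(n, Mul(-3, n)), Add(D, n))) = Mul(-9, Mul(Mul(-2, n), Add(D, n))) = Mul(-9, Mul(-2, n, Add(D, n))) = Mul(18, n, Add(D, n)))
U = Rational(-219461, 87625) (U = Mul(-1097305, Pow(438125, -1)) = Mul(-1097305, Rational(1, 438125)) = Rational(-219461, 87625) ≈ -2.5045)
Mul(Add(U, 4253186), Pow(Add(Function('Q')(640, -578), 4334723), -1)) = Mul(Add(Rational(-219461, 87625), 4253186), Pow(Add(Mul(18, 640, Add(-578, 640)), 4334723), -1)) = Mul(Rational(372685203789, 87625), Pow(Add(Mul(18, 640, 62), 4334723), -1)) = Mul(Rational(372685203789, 87625), Pow(Add(714240, 4334723), -1)) = Mul(Rational(372685203789, 87625), Pow(5048963, -1)) = Mul(Rational(372685203789, 87625), Rational(1, 5048963)) = Rational(372685203789, 442415382875)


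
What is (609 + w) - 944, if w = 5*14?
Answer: -265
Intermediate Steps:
w = 70
(609 + w) - 944 = (609 + 70) - 944 = 679 - 944 = -265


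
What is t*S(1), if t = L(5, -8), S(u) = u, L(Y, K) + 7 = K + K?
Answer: -23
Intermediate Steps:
L(Y, K) = -7 + 2*K (L(Y, K) = -7 + (K + K) = -7 + 2*K)
t = -23 (t = -7 + 2*(-8) = -7 - 16 = -23)
t*S(1) = -23*1 = -23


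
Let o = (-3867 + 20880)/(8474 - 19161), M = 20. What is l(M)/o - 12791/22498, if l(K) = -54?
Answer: 4255312507/127586158 ≈ 33.352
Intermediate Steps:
o = -17013/10687 (o = 17013/(-10687) = 17013*(-1/10687) = -17013/10687 ≈ -1.5919)
l(M)/o - 12791/22498 = -54/(-17013/10687) - 12791/22498 = -54*(-10687/17013) - 12791*1/22498 = 192366/5671 - 12791/22498 = 4255312507/127586158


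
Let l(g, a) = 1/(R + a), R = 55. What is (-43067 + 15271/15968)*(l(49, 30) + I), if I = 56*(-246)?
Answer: 161048685642603/271456 ≈ 5.9328e+8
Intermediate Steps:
l(g, a) = 1/(55 + a)
I = -13776
(-43067 + 15271/15968)*(l(49, 30) + I) = (-43067 + 15271/15968)*(1/(55 + 30) - 13776) = (-43067 + 15271*(1/15968))*(1/85 - 13776) = (-43067 + 15271/15968)*(1/85 - 13776) = -687678585/15968*(-1170959/85) = 161048685642603/271456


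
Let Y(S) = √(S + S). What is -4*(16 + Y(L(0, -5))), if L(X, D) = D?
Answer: -64 - 4*I*√10 ≈ -64.0 - 12.649*I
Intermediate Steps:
Y(S) = √2*√S (Y(S) = √(2*S) = √2*√S)
-4*(16 + Y(L(0, -5))) = -4*(16 + √2*√(-5)) = -4*(16 + √2*(I*√5)) = -4*(16 + I*√10) = -64 - 4*I*√10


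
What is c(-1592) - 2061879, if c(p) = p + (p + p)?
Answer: -2066655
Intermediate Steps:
c(p) = 3*p (c(p) = p + 2*p = 3*p)
c(-1592) - 2061879 = 3*(-1592) - 2061879 = -4776 - 2061879 = -2066655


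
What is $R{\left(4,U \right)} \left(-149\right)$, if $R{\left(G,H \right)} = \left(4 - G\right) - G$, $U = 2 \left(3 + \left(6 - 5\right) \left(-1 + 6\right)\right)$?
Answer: $596$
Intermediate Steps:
$U = 16$ ($U = 2 \left(3 + 1 \cdot 5\right) = 2 \left(3 + 5\right) = 2 \cdot 8 = 16$)
$R{\left(G,H \right)} = 4 - 2 G$
$R{\left(4,U \right)} \left(-149\right) = \left(4 - 8\right) \left(-149\right) = \left(-4\right) \left(-149\right) = 596$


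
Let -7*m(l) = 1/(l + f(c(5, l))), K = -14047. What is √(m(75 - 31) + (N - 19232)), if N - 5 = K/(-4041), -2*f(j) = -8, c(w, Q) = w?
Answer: I*√27345402669781/37716 ≈ 138.65*I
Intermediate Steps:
f(j) = 4 (f(j) = -½*(-8) = 4)
m(l) = -1/(7*(4 + l)) (m(l) = -1/(7*(l + 4)) = -1/(7*(4 + l)))
N = 34252/4041 (N = 5 - 14047/(-4041) = 5 - 14047*(-1/4041) = 5 + 14047/4041 = 34252/4041 ≈ 8.4761)
√(m(75 - 31) + (N - 19232)) = √(-1/(28 + 7*(75 - 31)) + (34252/4041 - 19232)) = √(-1/(28 + 7*44) - 77682260/4041) = √(-1/(28 + 308) - 77682260/4041) = √(-1/336 - 77682260/4041) = √(-8700414467/452592) = I*√27345402669781/37716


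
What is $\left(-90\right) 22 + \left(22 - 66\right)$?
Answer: $-2024$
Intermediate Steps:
$\left(-90\right) 22 + \left(22 - 66\right) = -1980 + \left(22 - 66\right) = -1980 - 44 = -2024$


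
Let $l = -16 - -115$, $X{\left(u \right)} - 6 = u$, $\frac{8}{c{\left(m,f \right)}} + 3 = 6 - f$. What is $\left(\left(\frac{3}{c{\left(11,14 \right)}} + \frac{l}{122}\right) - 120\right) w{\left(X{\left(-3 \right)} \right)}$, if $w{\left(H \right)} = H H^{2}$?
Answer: $- \frac{1624779}{488} \approx -3329.5$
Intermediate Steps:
$c{\left(m,f \right)} = \frac{8}{3 - f}$ ($c{\left(m,f \right)} = \frac{8}{-3 - \left(-6 + f\right)} = \frac{8}{3 - f}$)
$X{\left(u \right)} = 6 + u$
$w{\left(H \right)} = H^{3}$
$l = 99$ ($l = -16 + 115 = 99$)
$\left(\left(\frac{3}{c{\left(11,14 \right)}} + \frac{l}{122}\right) - 120\right) w{\left(X{\left(-3 \right)} \right)} = \left(\left(\frac{3}{\left(-8\right) \frac{1}{-3 + 14}} + \frac{99}{122}\right) - 120\right) \left(6 - 3\right)^{3} = \left(\left(\frac{3}{\left(-8\right) \frac{1}{11}} + 99 \cdot \frac{1}{122}\right) - 120\right) 3^{3} = \left(\left(\frac{3}{\left(-8\right) \frac{1}{11}} + \frac{99}{122}\right) - 120\right) 27 = \left(\left(\frac{3}{- \frac{8}{11}} + \frac{99}{122}\right) - 120\right) 27 = \left(\left(3 \left(- \frac{11}{8}\right) + \frac{99}{122}\right) - 120\right) 27 = \left(\left(- \frac{33}{8} + \frac{99}{122}\right) - 120\right) 27 = \left(- \frac{1617}{488} - 120\right) 27 = \left(- \frac{60177}{488}\right) 27 = - \frac{1624779}{488}$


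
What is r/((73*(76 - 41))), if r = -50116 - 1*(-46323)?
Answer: -3793/2555 ≈ -1.4845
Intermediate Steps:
r = -3793 (r = -50116 + 46323 = -3793)
r/((73*(76 - 41))) = -3793*1/(73*(76 - 41)) = -3793/(73*35) = -3793/2555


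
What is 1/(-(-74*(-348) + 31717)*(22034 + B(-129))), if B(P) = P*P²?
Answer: 1/122101798195 ≈ 8.1899e-12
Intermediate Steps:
B(P) = P³
1/(-(-74*(-348) + 31717)*(22034 + B(-129))) = 1/(-(-74*(-348) + 31717)*(22034 + (-129)³)) = 1/(-(25752 + 31717)*(22034 - 2146689)) = 1/(-57469*(-2124655)) = 1/(-1*(-122101798195)) = 1/122101798195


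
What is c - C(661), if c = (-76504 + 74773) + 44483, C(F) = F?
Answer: 42091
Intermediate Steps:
c = 42752 (c = -1731 + 44483 = 42752)
c - C(661) = 42752 - 1*661 = 42752 - 661 = 42091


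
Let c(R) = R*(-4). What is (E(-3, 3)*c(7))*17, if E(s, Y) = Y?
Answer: -1428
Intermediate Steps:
c(R) = -4*R
(E(-3, 3)*c(7))*17 = (3*(-4*7))*17 = (3*(-28))*17 = -84*17 = -1428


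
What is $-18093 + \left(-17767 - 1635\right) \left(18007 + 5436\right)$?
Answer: $-454859179$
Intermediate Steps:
$-18093 + \left(-17767 - 1635\right) \left(18007 + 5436\right) = -18093 - 454841086 = -454859179$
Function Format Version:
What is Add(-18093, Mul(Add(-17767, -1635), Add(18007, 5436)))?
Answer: -454859179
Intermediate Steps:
Add(-18093, Mul(Add(-17767, -1635), Add(18007, 5436))) = Add(-18093, Mul(-19402, 23443)) = Add(-18093, -454841086) = -454859179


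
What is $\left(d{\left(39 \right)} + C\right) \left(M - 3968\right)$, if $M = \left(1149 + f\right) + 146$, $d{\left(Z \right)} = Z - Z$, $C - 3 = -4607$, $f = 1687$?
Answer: $4539544$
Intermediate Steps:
$C = -4604$ ($C = 3 - 4607 = -4604$)
$d{\left(Z \right)} = 0$
$M = 2982$ ($M = \left(1149 + 1687\right) + 146 = 2836 + 146 = 2982$)
$\left(d{\left(39 \right)} + C\right) \left(M - 3968\right) = \left(0 - 4604\right) \left(2982 - 3968\right) = \left(-4604\right) \left(-986\right) = 4539544$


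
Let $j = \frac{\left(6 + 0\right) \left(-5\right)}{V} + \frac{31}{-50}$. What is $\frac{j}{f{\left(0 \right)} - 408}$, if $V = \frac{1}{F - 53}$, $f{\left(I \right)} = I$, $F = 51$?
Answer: $- \frac{2969}{20400} \approx -0.14554$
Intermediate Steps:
$V = - \frac{1}{2}$ ($V = \frac{1}{51 - 53} = \frac{1}{-2} = - \frac{1}{2} \approx -0.5$)
$j = \frac{2969}{50}$ ($j = \frac{\left(6 + 0\right) \left(-5\right)}{- \frac{1}{2}} + \frac{31}{-50} = 6 \left(-5\right) \left(-2\right) + 31 \left(- \frac{1}{50}\right) = \left(-30\right) \left(-2\right) - \frac{31}{50} = 60 - \frac{31}{50} = \frac{2969}{50} \approx 59.38$)
$\frac{j}{f{\left(0 \right)} - 408} = \frac{1}{0 - 408} \cdot \frac{2969}{50} = \frac{1}{-408} \cdot \frac{2969}{50} = \left(- \frac{1}{408}\right) \frac{2969}{50} = - \frac{2969}{20400}$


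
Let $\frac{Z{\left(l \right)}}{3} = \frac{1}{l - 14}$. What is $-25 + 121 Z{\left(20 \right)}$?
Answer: $\frac{71}{2} \approx 35.5$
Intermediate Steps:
$Z{\left(l \right)} = \frac{3}{-14 + l}$ ($Z{\left(l \right)} = \frac{3}{l - 14} = \frac{3}{-14 + l}$)
$-25 + 121 Z{\left(20 \right)} = -25 + 121 \frac{3}{-14 + 20} = -25 + 121 \cdot \frac{3}{6} = -25 + 121 \cdot 3 \cdot \frac{1}{6} = -25 + 121 \cdot \frac{1}{2} = -25 + \frac{121}{2} = \frac{71}{2}$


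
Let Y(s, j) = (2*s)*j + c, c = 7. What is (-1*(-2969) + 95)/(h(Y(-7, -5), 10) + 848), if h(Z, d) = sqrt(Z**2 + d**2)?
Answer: 2598272/713075 - 3064*sqrt(6029)/713075 ≈ 3.3101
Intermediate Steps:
Y(s, j) = 7 + 2*j*s (Y(s, j) = (2*s)*j + 7 = 2*j*s + 7 = 7 + 2*j*s)
(-1*(-2969) + 95)/(h(Y(-7, -5), 10) + 848) = (-1*(-2969) + 95)/(sqrt((7 + 2*(-5)*(-7))**2 + 10**2) + 848) = (2969 + 95)/(sqrt((7 + 70)**2 + 100) + 848) = 3064/(sqrt(77**2 + 100) + 848) = 3064/(sqrt(5929 + 100) + 848) = 3064/(sqrt(6029) + 848) = 3064/(848 + sqrt(6029))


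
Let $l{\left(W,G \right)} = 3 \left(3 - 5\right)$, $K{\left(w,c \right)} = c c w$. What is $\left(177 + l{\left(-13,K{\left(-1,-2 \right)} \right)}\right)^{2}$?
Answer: $29241$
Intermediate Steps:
$K{\left(w,c \right)} = w c^{2}$ ($K{\left(w,c \right)} = c^{2} w = w c^{2}$)
$l{\left(W,G \right)} = -6$ ($l{\left(W,G \right)} = 3 \left(-2\right) = -6$)
$\left(177 + l{\left(-13,K{\left(-1,-2 \right)} \right)}\right)^{2} = \left(177 - 6\right)^{2} = 171^{2} = 29241$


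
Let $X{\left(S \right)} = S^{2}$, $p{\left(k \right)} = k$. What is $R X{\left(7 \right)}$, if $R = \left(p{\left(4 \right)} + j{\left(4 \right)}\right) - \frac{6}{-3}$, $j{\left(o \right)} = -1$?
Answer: $245$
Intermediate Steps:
$R = 5$ ($R = \left(4 - 1\right) - \frac{6}{-3} = 3 - -2 = 3 + 2 = 5$)
$R X{\left(7 \right)} = 5 \cdot 7^{2} = 5 \cdot 49 = 245$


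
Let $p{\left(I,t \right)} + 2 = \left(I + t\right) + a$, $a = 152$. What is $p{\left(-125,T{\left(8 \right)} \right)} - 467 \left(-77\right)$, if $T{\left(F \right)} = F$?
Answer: $35992$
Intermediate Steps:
$p{\left(I,t \right)} = 150 + I + t$ ($p{\left(I,t \right)} = -2 + \left(\left(I + t\right) + 152\right) = -2 + \left(152 + I + t\right) = 150 + I + t$)
$p{\left(-125,T{\left(8 \right)} \right)} - 467 \left(-77\right) = \left(150 - 125 + 8\right) - 467 \left(-77\right) = 33 - -35959 = 33 + 35959 = 35992$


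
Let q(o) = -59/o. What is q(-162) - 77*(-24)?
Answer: 299435/162 ≈ 1848.4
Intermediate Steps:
q(-162) - 77*(-24) = -59/(-162) - 77*(-24) = -59*(-1/162) + 1848 = 59/162 + 1848 = 299435/162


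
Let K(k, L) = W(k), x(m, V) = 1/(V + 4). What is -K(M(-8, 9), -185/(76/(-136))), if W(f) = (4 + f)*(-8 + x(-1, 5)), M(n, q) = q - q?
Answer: 284/9 ≈ 31.556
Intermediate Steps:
M(n, q) = 0
x(m, V) = 1/(4 + V)
W(f) = -284/9 - 71*f/9 (W(f) = (4 + f)*(-8 + 1/(4 + 5)) = (4 + f)*(-8 + 1/9) = (4 + f)*(-8 + ⅑) = (4 + f)*(-71/9) = -284/9 - 71*f/9)
K(k, L) = -284/9 - 71*k/9
-K(M(-8, 9), -185/(76/(-136))) = -(-284/9 - 71/9*0) = -(-284/9 + 0) = -1*(-284/9) = 284/9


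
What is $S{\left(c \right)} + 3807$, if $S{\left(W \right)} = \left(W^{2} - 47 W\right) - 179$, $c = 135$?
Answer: $15508$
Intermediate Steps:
$S{\left(W \right)} = -179 + W^{2} - 47 W$ ($S{\left(W \right)} = \left(W^{2} - 47 W\right) - 179 = -179 + W^{2} - 47 W$)
$S{\left(c \right)} + 3807 = \left(-179 + 135^{2} - 6345\right) + 3807 = \left(-179 + 18225 - 6345\right) + 3807 = 11701 + 3807 = 15508$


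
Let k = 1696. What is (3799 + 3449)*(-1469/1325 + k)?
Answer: 16277058288/1325 ≈ 1.2285e+7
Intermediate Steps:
(3799 + 3449)*(-1469/1325 + k) = (3799 + 3449)*(-1469/1325 + 1696) = 7248*(-1469*1/1325 + 1696) = 7248*(-1469/1325 + 1696) = 7248*(2245731/1325) = 16277058288/1325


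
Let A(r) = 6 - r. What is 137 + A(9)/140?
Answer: 19177/140 ≈ 136.98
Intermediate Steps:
137 + A(9)/140 = 137 + (6 - 1*9)/140 = 137 + (6 - 9)/140 = 137 + (1/140)*(-3) = 137 - 3/140 = 19177/140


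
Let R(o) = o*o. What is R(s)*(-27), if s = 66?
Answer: -117612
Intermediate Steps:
R(o) = o**2
R(s)*(-27) = 66**2*(-27) = 4356*(-27) = -117612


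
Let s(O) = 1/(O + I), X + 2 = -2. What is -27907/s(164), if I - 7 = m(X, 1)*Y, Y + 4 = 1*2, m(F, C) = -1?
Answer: -4827911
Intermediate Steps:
X = -4 (X = -2 - 2 = -4)
Y = -2 (Y = -4 + 1*2 = -4 + 2 = -2)
I = 9 (I = 7 - 1*(-2) = 7 + 2 = 9)
s(O) = 1/(9 + O) (s(O) = 1/(O + 9) = 1/(9 + O))
-27907/s(164) = -27907/(1/(9 + 164)) = -27907/(1/173) = -27907/1/173 = -27907*173 = -4827911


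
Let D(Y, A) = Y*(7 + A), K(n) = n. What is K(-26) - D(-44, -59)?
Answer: -2314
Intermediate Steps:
K(-26) - D(-44, -59) = -26 - (-44)*(7 - 59) = -26 - (-44)*(-52) = -26 - 1*2288 = -26 - 2288 = -2314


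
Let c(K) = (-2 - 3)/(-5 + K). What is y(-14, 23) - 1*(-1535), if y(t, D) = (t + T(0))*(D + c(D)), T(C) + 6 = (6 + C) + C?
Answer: 10952/9 ≈ 1216.9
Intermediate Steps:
T(C) = 2*C (T(C) = -6 + ((6 + C) + C) = -6 + (6 + 2*C) = 2*C)
c(K) = -5/(-5 + K)
y(t, D) = t*(D - 5/(-5 + D)) (y(t, D) = (t + 2*0)*(D - 5/(-5 + D)) = (t + 0)*(D - 5/(-5 + D)) = t*(D - 5/(-5 + D)))
y(-14, 23) - 1*(-1535) = -14*(-5 + 23*(-5 + 23))/(-5 + 23) - 1*(-1535) = -14*(-5 + 23*18)/18 + 1535 = -14*1/18*(-5 + 414) + 1535 = -14*1/18*409 + 1535 = -2863/9 + 1535 = 10952/9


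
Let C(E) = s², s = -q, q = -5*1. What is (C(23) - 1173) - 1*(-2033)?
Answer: 885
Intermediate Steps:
q = -5
s = 5 (s = -1*(-5) = 5)
C(E) = 25 (C(E) = 5² = 25)
(C(23) - 1173) - 1*(-2033) = (25 - 1173) - 1*(-2033) = -1148 + 2033 = 885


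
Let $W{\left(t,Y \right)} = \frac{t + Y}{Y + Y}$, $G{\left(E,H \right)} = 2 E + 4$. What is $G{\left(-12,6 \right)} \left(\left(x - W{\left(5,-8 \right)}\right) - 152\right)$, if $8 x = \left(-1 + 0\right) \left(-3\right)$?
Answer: $\frac{12145}{4} \approx 3036.3$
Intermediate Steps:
$G{\left(E,H \right)} = 4 + 2 E$
$W{\left(t,Y \right)} = \frac{Y + t}{2 Y}$
$x = \frac{3}{8}$ ($x = \frac{\left(-1 + 0\right) \left(-3\right)}{8} = \frac{\left(-1\right) \left(-3\right)}{8} = \frac{1}{8} \cdot 3 = \frac{3}{8} \approx 0.375$)
$G{\left(-12,6 \right)} \left(\left(x - W{\left(5,-8 \right)}\right) - 152\right) = \left(4 + 2 \left(-12\right)\right) \left(\left(\frac{3}{8} - \frac{-8 + 5}{2 \left(-8\right)}\right) - 152\right) = \left(4 - 24\right) \left(\left(\frac{3}{8} - \frac{1}{2} \left(- \frac{1}{8}\right) \left(-3\right)\right) - 152\right) = - 20 \left(\left(\frac{3}{8} - \frac{3}{16}\right) - 152\right) = - 20 \left(\frac{3}{16} - 152\right) = \left(-20\right) \left(- \frac{2429}{16}\right) = \frac{12145}{4}$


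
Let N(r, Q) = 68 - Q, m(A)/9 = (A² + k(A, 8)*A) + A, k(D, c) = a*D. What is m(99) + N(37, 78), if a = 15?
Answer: 1412225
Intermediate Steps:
k(D, c) = 15*D
m(A) = 9*A + 144*A² (m(A) = 9*((A² + (15*A)*A) + A) = 9*((A² + 15*A²) + A) = 9*(16*A² + A) = 9*(A + 16*A²) = 9*A + 144*A²)
m(99) + N(37, 78) = 9*99*(1 + 16*99) + (68 - 1*78) = 9*99*(1 + 1584) + (68 - 78) = 9*99*1585 - 10 = 1412235 - 10 = 1412225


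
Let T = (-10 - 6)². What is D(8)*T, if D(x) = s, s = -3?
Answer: -768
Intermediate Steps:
D(x) = -3
T = 256 (T = (-16)² = 256)
D(8)*T = -3*256 = -768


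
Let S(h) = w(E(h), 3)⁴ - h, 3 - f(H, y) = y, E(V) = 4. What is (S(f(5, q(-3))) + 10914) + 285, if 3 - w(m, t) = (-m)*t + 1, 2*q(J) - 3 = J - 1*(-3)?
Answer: 99227/2 ≈ 49614.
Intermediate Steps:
q(J) = 3 + J/2 (q(J) = 3/2 + (J - 1*(-3))/2 = 3/2 + (J + 3)/2 = 3/2 + (3 + J)/2 = 3/2 + (3/2 + J/2) = 3 + J/2)
f(H, y) = 3 - y
w(m, t) = 2 + m*t (w(m, t) = 3 - ((-m)*t + 1) = 3 - (-m*t + 1) = 3 - (1 - m*t) = 3 + (-1 + m*t) = 2 + m*t)
S(h) = 38416 - h (S(h) = (2 + 4*3)⁴ - h = (2 + 12)⁴ - h = 14⁴ - h = 38416 - h)
(S(f(5, q(-3))) + 10914) + 285 = ((38416 - (3 - (3 + (½)*(-3)))) + 10914) + 285 = ((38416 - (3 - (3 - 3/2))) + 10914) + 285 = ((38416 - (3 - 1*3/2)) + 10914) + 285 = ((38416 - (3 - 3/2)) + 10914) + 285 = ((38416 - 1*3/2) + 10914) + 285 = ((38416 - 3/2) + 10914) + 285 = (76829/2 + 10914) + 285 = 98657/2 + 285 = 99227/2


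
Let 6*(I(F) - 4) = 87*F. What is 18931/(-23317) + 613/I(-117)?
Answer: -92668077/78928045 ≈ -1.1741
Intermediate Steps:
I(F) = 4 + 29*F/2 (I(F) = 4 + (87*F)/6 = 4 + 29*F/2)
18931/(-23317) + 613/I(-117) = 18931/(-23317) + 613/(4 + (29/2)*(-117)) = 18931*(-1/23317) + 613/(4 - 3393/2) = -18931/23317 + 613/(-3385/2) = -18931/23317 + 613*(-2/3385) = -18931/23317 - 1226/3385 = -92668077/78928045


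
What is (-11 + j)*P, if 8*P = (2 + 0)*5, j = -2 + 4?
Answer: -45/4 ≈ -11.250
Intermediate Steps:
j = 2
P = 5/4 (P = ((2 + 0)*5)/8 = (2*5)/8 = (1/8)*10 = 5/4 ≈ 1.2500)
(-11 + j)*P = (-11 + 2)*(5/4) = -9*5/4 = -45/4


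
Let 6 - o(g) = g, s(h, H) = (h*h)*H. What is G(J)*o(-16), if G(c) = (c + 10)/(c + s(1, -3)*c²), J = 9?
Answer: -209/117 ≈ -1.7863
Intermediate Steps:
s(h, H) = H*h² (s(h, H) = h²*H = H*h²)
o(g) = 6 - g
G(c) = (10 + c)/(c - 3*c²) (G(c) = (c + 10)/(c + (-3*1²)*c²) = (10 + c)/(c + (-3*1)*c²) = (10 + c)/(c - 3*c²))
G(J)*o(-16) = ((10 + 9)/(9*(1 - 3*9)))*(6 - 1*(-16)) = ((⅑)*19/(1 - 27))*(6 + 16) = ((⅑)*19/(-26))*22 = ((⅑)*(-1/26)*19)*22 = -19/234*22 = -209/117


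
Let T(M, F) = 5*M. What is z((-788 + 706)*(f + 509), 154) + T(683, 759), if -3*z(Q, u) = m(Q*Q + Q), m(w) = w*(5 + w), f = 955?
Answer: -69229505018766296857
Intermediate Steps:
z(Q, u) = -(Q + Q**2)*(5 + Q + Q**2)/3 (z(Q, u) = -(Q*Q + Q)*(5 + (Q*Q + Q))/3 = -(Q**2 + Q)*(5 + (Q**2 + Q))/3 = -(Q + Q**2)*(5 + (Q + Q**2))/3 = -(Q + Q**2)*(5 + Q + Q**2)/3)
z((-788 + 706)*(f + 509), 154) + T(683, 759) = -(-788 + 706)*(955 + 509)*(1 + (-788 + 706)*(955 + 509))*(5 + ((-788 + 706)*(955 + 509))*(1 + (-788 + 706)*(955 + 509)))/3 + 5*683 = -(-82*1464)*(1 - 82*1464)*(5 + (-82*1464)*(1 - 82*1464))/3 + 3415 = -1/3*(-120048)*(1 - 120048)*(5 - 120048*(1 - 120048)) + 3415 = -1/3*(-120048)*(-120047)*(5 - 120048*(-120047)) + 3415 = -1/3*(-120048)*(-120047)*(5 + 14411402256) + 3415 = -1/3*(-120048)*(-120047)*14411402261 + 3415 = -69229505018766300272 + 3415 = -69229505018766296857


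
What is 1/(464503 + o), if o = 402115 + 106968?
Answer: 1/973586 ≈ 1.0271e-6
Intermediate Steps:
o = 509083
1/(464503 + o) = 1/(464503 + 509083) = 1/973586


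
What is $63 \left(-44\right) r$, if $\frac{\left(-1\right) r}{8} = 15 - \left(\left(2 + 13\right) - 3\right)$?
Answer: $66528$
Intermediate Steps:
$r = -24$ ($r = - 8 \left(15 - \left(\left(2 + 13\right) - 3\right)\right) = - 8 \left(15 - \left(15 - 3\right)\right) = - 8 \left(15 - 12\right) = \left(-8\right) 3 = -24$)
$63 \left(-44\right) r = 63 \left(-44\right) \left(-24\right) = \left(-2772\right) \left(-24\right) = 66528$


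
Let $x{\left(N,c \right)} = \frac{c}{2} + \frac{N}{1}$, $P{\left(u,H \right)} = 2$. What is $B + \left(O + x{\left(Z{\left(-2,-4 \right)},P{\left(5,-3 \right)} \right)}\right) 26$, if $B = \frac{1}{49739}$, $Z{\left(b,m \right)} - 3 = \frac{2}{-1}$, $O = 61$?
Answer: $\frac{81472483}{49739} \approx 1638.0$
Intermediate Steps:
$Z{\left(b,m \right)} = 1$ ($Z{\left(b,m \right)} = 3 + \frac{2}{-1} = 3 + 2 \left(-1\right) = 3 - 2 = 1$)
$x{\left(N,c \right)} = N + \frac{c}{2}$ ($x{\left(N,c \right)} = c \frac{1}{2} + N 1 = \frac{c}{2} + N = N + \frac{c}{2}$)
$B = \frac{1}{49739} \approx 2.0105 \cdot 10^{-5}$
$B + \left(O + x{\left(Z{\left(-2,-4 \right)},P{\left(5,-3 \right)} \right)}\right) 26 = \frac{1}{49739} + \left(61 + \left(1 + \frac{1}{2} \cdot 2\right)\right) 26 = \frac{1}{49739} + \left(61 + \left(1 + 1\right)\right) 26 = \frac{1}{49739} + \left(61 + 2\right) 26 = \frac{1}{49739} + 63 \cdot 26 = \frac{1}{49739} + 1638 = \frac{81472483}{49739}$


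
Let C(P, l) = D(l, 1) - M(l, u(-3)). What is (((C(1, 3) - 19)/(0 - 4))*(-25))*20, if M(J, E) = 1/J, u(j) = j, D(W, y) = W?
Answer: -6125/3 ≈ -2041.7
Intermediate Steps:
C(P, l) = l - 1/l
(((C(1, 3) - 19)/(0 - 4))*(-25))*20 = ((((3 - 1/3) - 19)/(0 - 4))*(-25))*20 = ((((3 - 1*⅓) - 19)/(-4))*(-25))*20 = ((((3 - ⅓) - 19)*(-¼))*(-25))*20 = (((8/3 - 19)*(-¼))*(-25))*20 = (-49/3*(-¼)*(-25))*20 = ((49/12)*(-25))*20 = -1225/12*20 = -6125/3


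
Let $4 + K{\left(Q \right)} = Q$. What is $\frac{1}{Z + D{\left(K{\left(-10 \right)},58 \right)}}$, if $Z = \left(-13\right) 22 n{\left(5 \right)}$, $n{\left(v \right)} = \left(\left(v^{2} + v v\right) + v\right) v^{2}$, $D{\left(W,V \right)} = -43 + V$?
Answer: $- \frac{1}{393235} \approx -2.543 \cdot 10^{-6}$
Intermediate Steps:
$K{\left(Q \right)} = -4 + Q$
$n{\left(v \right)} = v^{2} \left(v + 2 v^{2}\right)$ ($n{\left(v \right)} = \left(\left(v^{2} + v^{2}\right) + v\right) v^{2} = \left(2 v^{2} + v\right) v^{2} = \left(v + 2 v^{2}\right) v^{2} = v^{2} \left(v + 2 v^{2}\right)$)
$Z = -393250$ ($Z = \left(-13\right) 22 \cdot 5^{3} \left(1 + 2 \cdot 5\right) = - 286 \cdot 125 \left(1 + 10\right) = - 286 \cdot 125 \cdot 11 = \left(-286\right) 1375 = -393250$)
$\frac{1}{Z + D{\left(K{\left(-10 \right)},58 \right)}} = \frac{1}{-393250 + \left(-43 + 58\right)} = \frac{1}{-393250 + 15} = \frac{1}{-393235} = - \frac{1}{393235}$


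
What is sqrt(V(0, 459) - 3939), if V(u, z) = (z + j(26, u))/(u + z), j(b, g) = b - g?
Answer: 2*I*sqrt(23045829)/153 ≈ 62.753*I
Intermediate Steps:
V(u, z) = (26 + z - u)/(u + z) (V(u, z) = (z + (26 - u))/(u + z) = (26 + z - u)/(u + z))
sqrt(V(0, 459) - 3939) = sqrt((26 + 459 - 1*0)/(0 + 459) - 3939) = sqrt((26 + 459 + 0)/459 - 3939) = sqrt((1/459)*485 - 3939) = sqrt(485/459 - 3939) = sqrt(-1807516/459) = 2*I*sqrt(23045829)/153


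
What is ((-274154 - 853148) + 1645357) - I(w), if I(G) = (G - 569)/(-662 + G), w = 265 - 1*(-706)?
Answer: 53359531/103 ≈ 5.1805e+5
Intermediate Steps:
w = 971 (w = 265 + 706 = 971)
I(G) = (-569 + G)/(-662 + G)
((-274154 - 853148) + 1645357) - I(w) = ((-274154 - 853148) + 1645357) - (-569 + 971)/(-662 + 971) = (-1127302 + 1645357) - 402/309 = 518055 - 402/309 = 518055 - 1*134/103 = 518055 - 134/103 = 53359531/103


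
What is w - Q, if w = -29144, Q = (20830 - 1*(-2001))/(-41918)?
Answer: -1221635361/41918 ≈ -29143.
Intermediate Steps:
Q = -22831/41918 (Q = (20830 + 2001)*(-1/41918) = 22831*(-1/41918) = -22831/41918 ≈ -0.54466)
w - Q = -29144 - 1*(-22831/41918) = -29144 + 22831/41918 = -1221635361/41918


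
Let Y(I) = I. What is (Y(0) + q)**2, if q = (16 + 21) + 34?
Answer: 5041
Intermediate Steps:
q = 71 (q = 37 + 34 = 71)
(Y(0) + q)**2 = (0 + 71)**2 = 71**2 = 5041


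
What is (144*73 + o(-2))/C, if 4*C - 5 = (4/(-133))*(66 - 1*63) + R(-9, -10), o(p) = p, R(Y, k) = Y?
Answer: -698915/68 ≈ -10278.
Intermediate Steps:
C = -136/133 (C = 5/4 + ((4/(-133))*(66 - 1*63) - 9)/4 = 5/4 + ((4*(-1/133))*(66 - 63) - 9)/4 = 5/4 + (-4/133*3 - 9)/4 = 5/4 + (-12/133 - 9)/4 = 5/4 + (¼)*(-1209/133) = 5/4 - 1209/532 = -136/133 ≈ -1.0226)
(144*73 + o(-2))/C = (144*73 - 2)/(-136/133) = (10512 - 2)*(-133/136) = 10510*(-133/136) = -698915/68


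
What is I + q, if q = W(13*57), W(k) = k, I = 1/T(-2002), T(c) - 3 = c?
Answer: 1481258/1999 ≈ 741.00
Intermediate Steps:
T(c) = 3 + c
I = -1/1999 (I = 1/(3 - 2002) = 1/(-1999) = -1/1999 ≈ -0.00050025)
q = 741 (q = 13*57 = 741)
I + q = -1/1999 + 741 = 1481258/1999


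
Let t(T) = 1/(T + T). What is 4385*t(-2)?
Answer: -4385/4 ≈ -1096.3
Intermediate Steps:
t(T) = 1/(2*T)
4385*t(-2) = 4385*((½)/(-2)) = 4385*((½)*(-½)) = 4385*(-¼) = -4385/4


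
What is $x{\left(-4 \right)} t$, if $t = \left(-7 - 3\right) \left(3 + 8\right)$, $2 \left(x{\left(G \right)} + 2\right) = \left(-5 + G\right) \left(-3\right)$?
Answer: $-1265$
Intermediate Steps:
$x{\left(G \right)} = \frac{11}{2} - \frac{3 G}{2}$ ($x{\left(G \right)} = -2 + \frac{\left(-5 + G\right) \left(-3\right)}{2} = -2 + \frac{15 - 3 G}{2} = -2 - \left(- \frac{15}{2} + \frac{3 G}{2}\right) = \frac{11}{2} - \frac{3 G}{2}$)
$t = -110$ ($t = \left(-10\right) 11 = -110$)
$x{\left(-4 \right)} t = \left(\frac{11}{2} - -6\right) \left(-110\right) = \left(\frac{11}{2} + 6\right) \left(-110\right) = \frac{23}{2} \left(-110\right) = -1265$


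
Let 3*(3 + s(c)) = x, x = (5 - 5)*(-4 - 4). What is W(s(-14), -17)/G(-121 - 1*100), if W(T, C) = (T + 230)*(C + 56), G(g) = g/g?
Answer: 8853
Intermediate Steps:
G(g) = 1
x = 0 (x = 0*(-8) = 0)
s(c) = -3 (s(c) = -3 + (⅓)*0 = -3 + 0 = -3)
W(T, C) = (56 + C)*(230 + T) (W(T, C) = (230 + T)*(56 + C) = (56 + C)*(230 + T))
W(s(-14), -17)/G(-121 - 1*100) = (12880 + 56*(-3) + 230*(-17) - 17*(-3))/1 = (12880 - 168 - 3910 + 51)*1 = 8853*1 = 8853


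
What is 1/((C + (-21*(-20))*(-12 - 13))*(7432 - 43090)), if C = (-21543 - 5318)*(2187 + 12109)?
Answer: 1/13693219564248 ≈ 7.3029e-14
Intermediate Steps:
C = -384004856 (C = -26861*14296 = -384004856)
1/((C + (-21*(-20))*(-12 - 13))*(7432 - 43090)) = 1/((-384004856 + (-21*(-20))*(-12 - 13))*(7432 - 43090)) = 1/((-384004856 + 420*(-25))*(-35658)) = 1/((-384004856 - 10500)*(-35658)) = 1/(-384015356*(-35658)) = 1/13693219564248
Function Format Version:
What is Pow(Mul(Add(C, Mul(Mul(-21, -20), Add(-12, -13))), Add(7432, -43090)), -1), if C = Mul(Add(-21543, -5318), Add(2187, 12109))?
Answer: Rational(1, 13693219564248) ≈ 7.3029e-14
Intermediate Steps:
C = -384004856 (C = Mul(-26861, 14296) = -384004856)
Pow(Mul(Add(C, Mul(Mul(-21, -20), Add(-12, -13))), Add(7432, -43090)), -1) = Pow(Mul(Add(-384004856, Mul(Mul(-21, -20), Add(-12, -13))), Add(7432, -43090)), -1) = Pow(Mul(Add(-384004856, Mul(420, -25)), -35658), -1) = Pow(Mul(Add(-384004856, -10500), -35658), -1) = Pow(Mul(-384015356, -35658), -1) = Pow(13693219564248, -1) = Rational(1, 13693219564248)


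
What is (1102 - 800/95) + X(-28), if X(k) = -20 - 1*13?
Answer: 20151/19 ≈ 1060.6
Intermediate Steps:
X(k) = -33 (X(k) = -20 - 13 = -33)
(1102 - 800/95) + X(-28) = (1102 - 800/95) - 33 = (1102 - 800*1/95) - 33 = (1102 - 160/19) - 33 = 20778/19 - 33 = 20151/19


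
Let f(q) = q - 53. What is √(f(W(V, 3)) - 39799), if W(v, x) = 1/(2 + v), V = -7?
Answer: I*√996305/5 ≈ 199.63*I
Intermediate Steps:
f(q) = -53 + q
√(f(W(V, 3)) - 39799) = √((-53 + 1/(2 - 7)) - 39799) = √((-53 + 1/(-5)) - 39799) = √((-53 - ⅕) - 39799) = √(-266/5 - 39799) = √(-199261/5) = I*√996305/5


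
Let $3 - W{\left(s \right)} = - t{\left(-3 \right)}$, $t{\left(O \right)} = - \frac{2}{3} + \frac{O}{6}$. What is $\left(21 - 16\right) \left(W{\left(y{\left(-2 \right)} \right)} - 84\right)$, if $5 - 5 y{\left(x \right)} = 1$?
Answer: $- \frac{2465}{6} \approx -410.83$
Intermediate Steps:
$t{\left(O \right)} = - \frac{2}{3} + \frac{O}{6}$ ($t{\left(O \right)} = \left(-2\right) \frac{1}{3} + O \frac{1}{6} = - \frac{2}{3} + \frac{O}{6}$)
$y{\left(x \right)} = \frac{4}{5}$ ($y{\left(x \right)} = 1 - \frac{1}{5} = \frac{4}{5}$)
$W{\left(s \right)} = \frac{11}{6}$ ($W{\left(s \right)} = 3 - - (- \frac{2}{3} + \frac{1}{6} \left(-3\right)) = 3 - - (- \frac{2}{3} - \frac{1}{2}) = 3 - \left(-1\right) \left(- \frac{7}{6}\right) = 3 - \frac{7}{6} = \frac{11}{6}$)
$\left(21 - 16\right) \left(W{\left(y{\left(-2 \right)} \right)} - 84\right) = \left(21 - 16\right) \left(\frac{11}{6} - 84\right) = 5 \left(- \frac{493}{6}\right) = - \frac{2465}{6}$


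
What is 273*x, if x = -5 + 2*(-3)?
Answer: -3003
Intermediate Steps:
x = -11 (x = -5 - 6 = -11)
273*x = 273*(-11) = -3003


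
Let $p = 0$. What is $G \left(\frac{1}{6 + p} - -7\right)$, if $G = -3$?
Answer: $- \frac{43}{2} \approx -21.5$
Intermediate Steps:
$G \left(\frac{1}{6 + p} - -7\right) = - 3 \left(\frac{1}{6 + 0} - -7\right) = - 3 \left(\frac{1}{6} + 7\right) = \left(-3\right) \frac{43}{6} = - \frac{43}{2}$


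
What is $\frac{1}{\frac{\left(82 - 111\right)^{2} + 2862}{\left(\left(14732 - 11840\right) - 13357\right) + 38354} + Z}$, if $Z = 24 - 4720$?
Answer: $- \frac{27889}{130963041} \approx -0.00021295$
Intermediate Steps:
$Z = -4696$ ($Z = 24 - 4720 = -4696$)
$\frac{1}{\frac{\left(82 - 111\right)^{2} + 2862}{\left(\left(14732 - 11840\right) - 13357\right) + 38354} + Z} = \frac{1}{\frac{\left(82 - 111\right)^{2} + 2862}{\left(\left(14732 - 11840\right) - 13357\right) + 38354} - 4696} = \frac{1}{\frac{\left(-29\right)^{2} + 2862}{\left(2892 - 13357\right) + 38354} - 4696} = \frac{1}{\frac{841 + 2862}{-10465 + 38354} - 4696} = \frac{1}{\frac{3703}{27889} - 4696} = \frac{1}{- \frac{130963041}{27889}} = - \frac{27889}{130963041}$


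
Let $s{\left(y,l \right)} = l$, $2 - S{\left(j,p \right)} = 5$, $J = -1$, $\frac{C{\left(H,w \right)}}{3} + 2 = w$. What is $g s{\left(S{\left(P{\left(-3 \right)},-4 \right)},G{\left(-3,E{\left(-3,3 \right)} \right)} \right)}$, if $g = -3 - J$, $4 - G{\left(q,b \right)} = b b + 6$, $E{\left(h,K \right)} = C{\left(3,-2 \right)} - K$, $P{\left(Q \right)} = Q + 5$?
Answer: $454$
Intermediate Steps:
$C{\left(H,w \right)} = -6 + 3 w$
$P{\left(Q \right)} = 5 + Q$
$S{\left(j,p \right)} = -3$ ($S{\left(j,p \right)} = 2 - 5 = -3$)
$E{\left(h,K \right)} = -12 - K$ ($E{\left(h,K \right)} = \left(-6 + 3 \left(-2\right)\right) - K = \left(-6 - 6\right) - K = -12 - K$)
$G{\left(q,b \right)} = -2 - b^{2}$ ($G{\left(q,b \right)} = 4 - \left(b b + 6\right) = 4 - \left(b^{2} + 6\right) = 4 - \left(6 + b^{2}\right) = -2 - b^{2}$)
$g = -2$ ($g = -3 - -1 = -3 + 1 = -2$)
$g s{\left(S{\left(P{\left(-3 \right)},-4 \right)},G{\left(-3,E{\left(-3,3 \right)} \right)} \right)} = - 2 \left(-2 - \left(-12 - 3\right)^{2}\right) = - 2 \left(-2 - \left(-15\right)^{2}\right) = - 2 \left(-2 - 225\right) = \left(-2\right) \left(-227\right) = 454$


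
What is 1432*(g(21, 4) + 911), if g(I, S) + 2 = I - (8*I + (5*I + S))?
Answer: 935096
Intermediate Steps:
g(I, S) = -2 - S - 12*I (g(I, S) = -2 + (I - (8*I + (5*I + S))) = -2 + (I - (8*I + (S + 5*I))) = -2 + (I - (S + 13*I)) = -2 + (I + (-S - 13*I)) = -2 + (-S - 12*I) = -2 - S - 12*I)
1432*(g(21, 4) + 911) = 1432*((-2 - 1*4 - 12*21) + 911) = 1432*((-2 - 4 - 252) + 911) = 1432*(-258 + 911) = 1432*653 = 935096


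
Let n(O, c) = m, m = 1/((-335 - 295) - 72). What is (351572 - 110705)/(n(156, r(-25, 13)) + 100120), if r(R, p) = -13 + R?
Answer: 169088634/70284239 ≈ 2.4058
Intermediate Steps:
m = -1/702 (m = 1/(-630 - 72) = 1/(-702) = -1/702 ≈ -0.0014245)
n(O, c) = -1/702
(351572 - 110705)/(n(156, r(-25, 13)) + 100120) = (351572 - 110705)/(-1/702 + 100120) = 240867/(70284239/702) = 240867*(702/70284239) = 169088634/70284239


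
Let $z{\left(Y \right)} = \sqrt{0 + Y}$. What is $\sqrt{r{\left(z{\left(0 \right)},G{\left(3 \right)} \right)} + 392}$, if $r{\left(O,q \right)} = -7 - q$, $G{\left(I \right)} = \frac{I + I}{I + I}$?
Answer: $8 \sqrt{6} \approx 19.596$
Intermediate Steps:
$G{\left(I \right)} = 1$ ($G{\left(I \right)} = \frac{2 I}{2 I} = 2 I \frac{1}{2 I} = 1$)
$z{\left(Y \right)} = \sqrt{Y}$
$\sqrt{r{\left(z{\left(0 \right)},G{\left(3 \right)} \right)} + 392} = \sqrt{\left(-7 - 1\right) + 392} = \sqrt{-8 + 392} = \sqrt{384} = 8 \sqrt{6}$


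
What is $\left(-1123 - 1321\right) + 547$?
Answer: $-1897$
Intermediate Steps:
$\left(-1123 - 1321\right) + 547 = -2444 + 547 = -1897$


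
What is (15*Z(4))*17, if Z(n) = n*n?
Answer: 4080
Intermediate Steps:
Z(n) = n**2
(15*Z(4))*17 = (15*4**2)*17 = (15*16)*17 = 240*17 = 4080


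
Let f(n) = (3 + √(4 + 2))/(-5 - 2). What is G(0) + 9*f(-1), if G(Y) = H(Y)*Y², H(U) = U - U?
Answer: -27/7 - 9*√6/7 ≈ -7.0065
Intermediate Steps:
H(U) = 0
G(Y) = 0 (G(Y) = 0*Y² = 0)
f(n) = -3/7 - √6/7 (f(n) = (3 + √6)/(-7) = (3 + √6)*(-⅐) = -3/7 - √6/7)
G(0) + 9*f(-1) = 0 + 9*(-3/7 - √6/7) = 0 + (-27/7 - 9*√6/7) = -27/7 - 9*√6/7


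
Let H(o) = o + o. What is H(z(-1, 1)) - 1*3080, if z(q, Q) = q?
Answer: -3082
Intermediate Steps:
H(o) = 2*o
H(z(-1, 1)) - 1*3080 = 2*(-1) - 1*3080 = -2 - 3080 = -3082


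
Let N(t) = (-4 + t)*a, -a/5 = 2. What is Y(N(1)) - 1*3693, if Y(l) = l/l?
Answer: -3692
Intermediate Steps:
a = -10 (a = -5*2 = -10)
N(t) = 40 - 10*t (N(t) = (-4 + t)*(-10) = 40 - 10*t)
Y(l) = 1
Y(N(1)) - 1*3693 = 1 - 1*3693 = 1 - 3693 = -3692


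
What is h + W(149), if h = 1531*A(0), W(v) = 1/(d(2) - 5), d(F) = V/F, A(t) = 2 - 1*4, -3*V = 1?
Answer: -94928/31 ≈ -3062.2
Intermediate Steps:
V = -⅓ (V = -⅓*1 = -⅓ ≈ -0.33333)
A(t) = -2 (A(t) = 2 - 4 = -2)
d(F) = -1/(3*F)
W(v) = -6/31 (W(v) = 1/(-⅓/2 - 5) = 1/(-⅓*½ - 5) = 1/(-⅙ - 5) = 1/(-31/6) = -6/31)
h = -3062 (h = 1531*(-2) = -3062)
h + W(149) = -3062 - 6/31 = -94928/31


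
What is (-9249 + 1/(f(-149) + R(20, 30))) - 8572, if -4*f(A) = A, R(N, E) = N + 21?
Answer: -5577969/313 ≈ -17821.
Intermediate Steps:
R(N, E) = 21 + N
f(A) = -A/4
(-9249 + 1/(f(-149) + R(20, 30))) - 8572 = (-9249 + 1/(-¼*(-149) + (21 + 20))) - 8572 = (-9249 + 1/(149/4 + 41)) - 8572 = (-9249 + 1/(313/4)) - 8572 = (-9249 + 4/313) - 8572 = -2894933/313 - 8572 = -5577969/313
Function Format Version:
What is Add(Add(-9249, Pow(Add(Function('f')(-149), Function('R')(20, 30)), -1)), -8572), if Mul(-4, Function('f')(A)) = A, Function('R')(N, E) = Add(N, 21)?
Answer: Rational(-5577969, 313) ≈ -17821.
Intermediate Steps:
Function('R')(N, E) = Add(21, N)
Function('f')(A) = Mul(Rational(-1, 4), A)
Add(Add(-9249, Pow(Add(Function('f')(-149), Function('R')(20, 30)), -1)), -8572) = Add(Add(-9249, Pow(Add(Mul(Rational(-1, 4), -149), Add(21, 20)), -1)), -8572) = Add(Add(-9249, Pow(Add(Rational(149, 4), 41), -1)), -8572) = Add(Add(-9249, Pow(Rational(313, 4), -1)), -8572) = Add(Add(-9249, Rational(4, 313)), -8572) = Add(Rational(-2894933, 313), -8572) = Rational(-5577969, 313)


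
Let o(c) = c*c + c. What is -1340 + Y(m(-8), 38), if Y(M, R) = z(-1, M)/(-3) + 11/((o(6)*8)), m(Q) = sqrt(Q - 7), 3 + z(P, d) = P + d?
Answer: -149927/112 - I*sqrt(15)/3 ≈ -1338.6 - 1.291*I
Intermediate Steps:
z(P, d) = -3 + P + d (z(P, d) = -3 + (P + d) = -3 + P + d)
o(c) = c + c**2 (o(c) = c**2 + c = c + c**2)
m(Q) = sqrt(-7 + Q)
Y(M, R) = 153/112 - M/3 (Y(M, R) = (-3 - 1 + M)/(-3) + 11/(((6*(1 + 6))*8)) = (-4 + M)*(-1/3) + 11/(((6*7)*8)) = (4/3 - M/3) + 11/((42*8)) = (4/3 - M/3) + 11/336 = 153/112 - M/3)
-1340 + Y(m(-8), 38) = -1340 + (153/112 - sqrt(-7 - 8)/3) = -1340 + (153/112 - I*sqrt(15)/3) = -149927/112 - I*sqrt(15)/3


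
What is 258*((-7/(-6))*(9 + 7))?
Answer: 4816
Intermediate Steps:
258*((-7/(-6))*(9 + 7)) = 258*(-7*(-⅙)*16) = 258*((7/6)*16) = 258*(56/3) = 4816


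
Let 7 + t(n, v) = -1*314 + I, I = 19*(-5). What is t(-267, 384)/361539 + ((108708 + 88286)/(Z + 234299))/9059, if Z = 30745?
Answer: -154601493695/144677880877374 ≈ -0.0010686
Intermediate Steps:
I = -95
t(n, v) = -416 (t(n, v) = -7 + (-1*314 - 95) = -7 + (-314 - 95) = -7 - 409 = -416)
t(-267, 384)/361539 + ((108708 + 88286)/(Z + 234299))/9059 = -416/361539 + ((108708 + 88286)/(30745 + 234299))/9059 = -416*1/361539 + (196994/265044)*(1/9059) = -416/361539 + (196994*(1/265044))*(1/9059) = -416/361539 + (98497/132522)*(1/9059) = -416/361539 + 98497/1200516798 = -154601493695/144677880877374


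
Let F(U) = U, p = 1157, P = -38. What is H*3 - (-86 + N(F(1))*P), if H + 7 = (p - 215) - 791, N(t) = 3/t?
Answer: 632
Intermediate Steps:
H = 144 (H = -7 + ((1157 - 215) - 791) = -7 + (942 - 791) = -7 + 151 = 144)
H*3 - (-86 + N(F(1))*P) = 144*3 - (-86 + (3/1)*(-38)) = 432 - (-86 + (3*1)*(-38)) = 432 - (-86 + 3*(-38)) = 432 - (-86 - 114) = 432 - 1*(-200) = 432 + 200 = 632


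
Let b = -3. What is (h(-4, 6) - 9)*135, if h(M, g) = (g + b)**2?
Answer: 0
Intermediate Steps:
h(M, g) = (-3 + g)**2 (h(M, g) = (g - 3)**2 = (-3 + g)**2)
(h(-4, 6) - 9)*135 = ((-3 + 6)**2 - 9)*135 = (3**2 - 9)*135 = (9 - 9)*135 = 0*135 = 0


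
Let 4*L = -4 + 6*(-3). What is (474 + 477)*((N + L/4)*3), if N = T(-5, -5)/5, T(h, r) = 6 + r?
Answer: -134091/40 ≈ -3352.3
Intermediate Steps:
L = -11/2 (L = (-4 + 6*(-3))/4 = (-4 - 18)/4 = (¼)*(-22) = -11/2 ≈ -5.5000)
N = ⅕ (N = (6 - 5)/5 = (⅕)*1 = ⅕ ≈ 0.20000)
(474 + 477)*((N + L/4)*3) = (474 + 477)*((⅕ - 11/2/4)*3) = 951*((⅕ - 11/2*¼)*3) = 951*((⅕ - 11/8)*3) = 951*(-47/40*3) = 951*(-141/40) = -134091/40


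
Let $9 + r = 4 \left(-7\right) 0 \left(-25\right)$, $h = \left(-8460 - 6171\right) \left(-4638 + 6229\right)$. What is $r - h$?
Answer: $23277912$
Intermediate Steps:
$h = -23277921$ ($h = \left(-14631\right) 1591 = -23277921$)
$r = -9$ ($r = -9 + 4 \left(-7\right) 0 \left(-25\right) = -9 + \left(-28\right) 0 \left(-25\right) = -9 + 0 \left(-25\right) = -9 + 0 = -9$)
$r - h = -9 - -23277921 = -9 + 23277921 = 23277912$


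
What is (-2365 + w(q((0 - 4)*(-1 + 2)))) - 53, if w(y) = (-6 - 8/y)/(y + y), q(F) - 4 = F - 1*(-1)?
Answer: -2425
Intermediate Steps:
q(F) = 5 + F (q(F) = 4 + (F - 1*(-1)) = 4 + (F + 1) = 4 + (1 + F) = 5 + F)
w(y) = (-6 - 8/y)/(2*y) (w(y) = (-6 - 8/y)/((2*y)) = (-6 - 8/y)*(1/(2*y)) = (-6 - 8/y)/(2*y))
(-2365 + w(q((0 - 4)*(-1 + 2)))) - 53 = (-2365 + (-4 - 3*(5 + (0 - 4)*(-1 + 2)))/(5 + (0 - 4)*(-1 + 2))²) - 53 = (-2365 + (-4 - 3*(5 - 4*1))/(5 - 4*1)²) - 53 = (-2365 + (-4 - 3*(5 - 4))/(5 - 4)²) - 53 = (-2365 + (-4 - 3*1)/1²) - 53 = (-2365 + 1*(-4 - 3)) - 53 = (-2365 + 1*(-7)) - 53 = (-2365 - 7) - 53 = -2372 - 53 = -2425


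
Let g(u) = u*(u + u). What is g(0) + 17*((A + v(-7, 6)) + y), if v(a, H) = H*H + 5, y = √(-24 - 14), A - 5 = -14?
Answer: 544 + 17*I*√38 ≈ 544.0 + 104.8*I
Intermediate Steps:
A = -9 (A = 5 - 14 = -9)
y = I*√38 (y = √(-38) = I*√38 ≈ 6.1644*I)
v(a, H) = 5 + H² (v(a, H) = H² + 5 = 5 + H²)
g(u) = 2*u² (g(u) = u*(2*u) = 2*u²)
g(0) + 17*((A + v(-7, 6)) + y) = 2*0² + 17*((-9 + (5 + 6²)) + I*√38) = 2*0 + 17*((-9 + (5 + 36)) + I*√38) = 0 + 17*((-9 + 41) + I*√38) = 0 + 17*(32 + I*√38) = 0 + (544 + 17*I*√38) = 544 + 17*I*√38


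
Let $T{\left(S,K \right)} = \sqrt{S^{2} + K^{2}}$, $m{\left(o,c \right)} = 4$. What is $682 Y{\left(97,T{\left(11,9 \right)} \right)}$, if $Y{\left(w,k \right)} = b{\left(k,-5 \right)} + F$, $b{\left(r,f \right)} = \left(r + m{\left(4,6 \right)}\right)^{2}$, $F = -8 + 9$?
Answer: $149358 + 5456 \sqrt{202} \approx 2.269 \cdot 10^{5}$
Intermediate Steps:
$F = 1$
$b{\left(r,f \right)} = \left(4 + r\right)^{2}$ ($b{\left(r,f \right)} = \left(r + 4\right)^{2} = \left(4 + r\right)^{2}$)
$T{\left(S,K \right)} = \sqrt{K^{2} + S^{2}}$
$Y{\left(w,k \right)} = 1 + \left(4 + k\right)^{2}$ ($Y{\left(w,k \right)} = \left(4 + k\right)^{2} + 1 = 1 + \left(4 + k\right)^{2}$)
$682 Y{\left(97,T{\left(11,9 \right)} \right)} = 682 \left(1 + \left(4 + \sqrt{9^{2} + 11^{2}}\right)^{2}\right) = 682 \left(1 + \left(4 + \sqrt{81 + 121}\right)^{2}\right) = 682 \left(1 + \left(4 + \sqrt{202}\right)^{2}\right) = 682 + 682 \left(4 + \sqrt{202}\right)^{2}$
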